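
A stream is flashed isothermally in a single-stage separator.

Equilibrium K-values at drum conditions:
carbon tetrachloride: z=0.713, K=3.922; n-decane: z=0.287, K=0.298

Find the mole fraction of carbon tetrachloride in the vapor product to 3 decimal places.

Material balance + equilibrium reduce to Σ zᵢ(Kᵢ−1)/(1+V/F(Kᵢ−1)) = 0.
Check two-phase: ΣzᵢKᵢ = 2.882 > 1 and Σzᵢ/Kᵢ = 1.145 > 1, so g(0) = 1.882 > 0 and g(1) = -0.145 < 0.
Newton iteration, V/F⁰ = 0.5:
  V/F = 0.500: g = 0.5361, g' = -1.341 → V/F = 0.900
  V/F = 0.900: g = 0.0271, g' = -1.505 → V/F = 0.918
  V/F = 0.918: g = -0.0005, g' = -1.567 → V/F = 0.917
Converged at V/F = 0.917.
Compositions from xᵢ = zᵢ/(1+V/F(Kᵢ−1)), yᵢ = Kᵢxᵢ:
  carbon tetrachloride: x = 0.194, y = 0.760
  n-decane: x = 0.806, y = 0.240

y_carbon tetrachloride = 0.760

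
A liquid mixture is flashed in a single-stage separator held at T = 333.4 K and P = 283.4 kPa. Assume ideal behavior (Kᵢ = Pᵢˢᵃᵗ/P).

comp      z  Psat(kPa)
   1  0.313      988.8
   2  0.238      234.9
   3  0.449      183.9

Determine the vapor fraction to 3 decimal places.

ψ = 0.782

Raoult's law: Kᵢ = Pᵢˢᵃᵗ/P = Pᵢˢᵃᵗ/283.4.
  K_1 = 988.8/283.4 = 3.48906, K_2 = 234.9/283.4 = 0.82886, K_3 = 183.9/283.4 = 0.64891
Material balance + equilibrium reduce to Σ zᵢ(Kᵢ−1)/(1+ψ(Kᵢ−1)) = 0.
Feasibility: ΣzᵢKᵢ = 1.581, Σzᵢ/Kᵢ = 1.069 — both > 1, two phases present.
Iterate (Newton) starting at ψ = 0.5:
  ψ = 0.500: g = 0.1114, g' = -0.475 → ψ = 0.735
  ψ = 0.735: g = 0.0164, g' = -0.352 → ψ = 0.781
  ψ = 0.781: g = 0.0003, g' = -0.338 → ψ = 0.782
Converged at ψ = 0.782.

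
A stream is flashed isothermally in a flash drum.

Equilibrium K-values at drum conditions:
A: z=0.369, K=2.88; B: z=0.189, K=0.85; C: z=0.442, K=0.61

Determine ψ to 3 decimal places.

Let ψ = V/F and solve Σ zᵢ(Kᵢ−1)/(1+ψ(Kᵢ−1)) = 0.
Feasibility: ΣzᵢKᵢ = 1.493, Σzᵢ/Kᵢ = 1.075 — both > 1, two phases present.
Newton–Raphson from ψ = 0.36:
  ψ = 0.360: g = 0.1832, g' = -0.560 → ψ = 0.687
  ψ = 0.687: g = 0.0355, g' = -0.379 → ψ = 0.781
  ψ = 0.781: g = 0.0010, g' = -0.359 → ψ = 0.784
Converged at ψ = 0.784.

ψ = 0.784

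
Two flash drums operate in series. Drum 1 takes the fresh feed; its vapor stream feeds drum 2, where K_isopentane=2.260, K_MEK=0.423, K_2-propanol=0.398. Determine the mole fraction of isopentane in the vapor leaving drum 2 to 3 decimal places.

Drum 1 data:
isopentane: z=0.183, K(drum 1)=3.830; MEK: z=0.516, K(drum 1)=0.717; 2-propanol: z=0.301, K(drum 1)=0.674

y_isopentane (drum 2) = 0.717

Drum 1:
Newton iteration, ψ₁⁰ = 0.5:
  ψ₁ = 0.500: g = -0.0729, g' = -0.353 → ψ₁ = 0.294
  ψ₁ = 0.294: g = 0.0151, g' = -0.526 → ψ₁ = 0.322
  ψ₁ = 0.322: g = 0.0005, g' = -0.491 → ψ₁ = 0.323
Converged at ψ₁ = 0.323.
Drum-1 compositions:
  isopentane: x = 0.096, y = 0.366
  MEK: x = 0.568, y = 0.407
  2-propanol: x = 0.336, y = 0.227
Drum-2 feed = drum-1 vapor: z₂ = (0.3660, 0.4072, 0.2268).
Drum 2:
Let ψ₂ = V/F and solve Σ zᵢ(Kᵢ−1)/(1+ψ₂(Kᵢ−1)) = 0.
g(0) = ΣzᵢKᵢ − 1 = 0.090 and g(1) = 1 − Σzᵢ/Kᵢ = -0.694, so a root lies in (0, 1).
Newton–Raphson from ψ₂ = 0.36:
  ψ₂ = 0.360: g = -0.1536, g' = -0.625 → ψ₂ = 0.114
  ψ₂ = 0.114: g = 0.0050, g' = -0.694 → ψ₂ = 0.121
Converged at ψ₂ = 0.121.
  isopentane: x = 0.317, y = 0.717
  MEK: x = 0.438, y = 0.185
  2-propanol: x = 0.245, y = 0.097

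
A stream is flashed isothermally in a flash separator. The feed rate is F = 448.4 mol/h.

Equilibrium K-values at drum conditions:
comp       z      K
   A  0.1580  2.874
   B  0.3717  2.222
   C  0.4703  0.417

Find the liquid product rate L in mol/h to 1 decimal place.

L = 192.6 mol/h

Let ψ = V/F and solve Σ zᵢ(Kᵢ−1)/(1+ψ(Kᵢ−1)) = 0.
g(0) = ΣzᵢKᵢ − 1 = 0.4761 and g(1) = 1 − Σzᵢ/Kᵢ = -0.3501, so a root lies in (0, 1).
Newton iteration, ψ⁰ = 0.5:
  ψ = 0.5000: g = 0.04782, g' = -0.6802 → ψ = 0.5703
  ψ = 0.5703: g = 0.00005, g' = -0.6812 → ψ = 0.5704
Converged at ψ = 0.5704.
Then V = ψ·F = 0.5704·448.4 = 255.8 mol/h and L = F − V = 192.6 mol/h.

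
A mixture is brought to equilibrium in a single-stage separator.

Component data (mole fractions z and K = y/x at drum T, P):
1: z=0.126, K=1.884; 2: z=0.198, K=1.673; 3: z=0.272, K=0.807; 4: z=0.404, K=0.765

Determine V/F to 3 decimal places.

V/F = 0.583

Material balance + equilibrium reduce to Σ zᵢ(Kᵢ−1)/(1+V/F(Kᵢ−1)) = 0.
g(0) = ΣzᵢKᵢ − 1 = 0.097 and g(1) = 1 − Σzᵢ/Kᵢ = -0.050, so a root lies in (0, 1).
Iterate (Newton) starting at V/F = 0.32:
  V/F = 0.320: g = 0.0379, g' = -0.158 → V/F = 0.559
  V/F = 0.559: g = 0.0032, g' = -0.134 → V/F = 0.583
Converged at V/F = 0.583.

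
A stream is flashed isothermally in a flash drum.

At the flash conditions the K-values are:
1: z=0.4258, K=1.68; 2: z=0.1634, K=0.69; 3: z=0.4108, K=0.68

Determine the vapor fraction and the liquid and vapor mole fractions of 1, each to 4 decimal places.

Iterate (Newton) starting at ψ = 0.65:
  ψ = 0.6500: g = -0.02862, g' = -0.1864 → ψ = 0.4964
  ψ = 0.4964: g = 0.00032, g' = -0.1914 → ψ = 0.4981
Converged at ψ = 0.4981.
Compositions from xᵢ = zᵢ/(1+ψ(Kᵢ−1)), yᵢ = Kᵢxᵢ:
  1: x = 0.3181, y = 0.5344
  2: x = 0.1932, y = 0.1333
  3: x = 0.4887, y = 0.3323

ψ = 0.4981, x_1 = 0.3181, y_1 = 0.5344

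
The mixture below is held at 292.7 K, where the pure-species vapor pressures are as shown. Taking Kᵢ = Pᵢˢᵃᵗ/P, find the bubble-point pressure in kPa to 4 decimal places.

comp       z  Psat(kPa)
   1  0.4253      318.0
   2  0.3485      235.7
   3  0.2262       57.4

Pbub = 230.3707 kPa

At the bubble point ψ → 0, so ΣzᵢKᵢ = 1 with Kᵢ = Pᵢˢᵃᵗ/P ⇒ P = ΣzᵢPᵢˢᵃᵗ.
P = 0.4253·318.0 + 0.3485·235.7 + 0.2262·57.4 = 230.3707 kPa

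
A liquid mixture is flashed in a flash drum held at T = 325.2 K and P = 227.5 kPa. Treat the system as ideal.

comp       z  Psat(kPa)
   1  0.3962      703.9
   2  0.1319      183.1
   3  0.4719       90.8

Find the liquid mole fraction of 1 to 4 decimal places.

x_1 = 0.2011

Raoult's law: Kᵢ = Pᵢˢᵃᵗ/P = Pᵢˢᵃᵗ/227.5.
  K_1 = 703.9/227.5 = 3.094066, K_2 = 183.1/227.5 = 0.804835, K_3 = 90.8/227.5 = 0.399121
Material balance + equilibrium reduce to Σ zᵢ(Kᵢ−1)/(1+ψ(Kᵢ−1)) = 0.
Check two-phase: ΣzᵢKᵢ = 1.5204 > 1 and Σzᵢ/Kᵢ = 1.4743 > 1, so g(0) = 0.5204 > 0 and g(1) = -0.4743 < 0.
Newton–Raphson from ψ = 0.5:
  ψ = 0.5000: g = -0.02856, g' = -0.7689 → ψ = 0.4629
  ψ = 0.4629: g = 0.00021, g' = -0.7810 → ψ = 0.4631
Converged at ψ = 0.4631.
Compositions from xᵢ = zᵢ/(1+ψ(Kᵢ−1)), yᵢ = Kᵢxᵢ:
  1: x = 0.2011, y = 0.6223
  2: x = 0.1450, y = 0.1167
  3: x = 0.6539, y = 0.2610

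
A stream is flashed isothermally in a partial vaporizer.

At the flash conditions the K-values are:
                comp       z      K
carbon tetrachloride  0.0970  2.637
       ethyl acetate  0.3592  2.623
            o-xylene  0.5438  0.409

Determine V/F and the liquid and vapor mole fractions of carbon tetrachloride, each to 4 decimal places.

V/F = 0.4375, x_carbon tetrachloride = 0.0565, y_carbon tetrachloride = 0.1490

Newton iteration, V/F⁰ = 0.39:
  V/F = 0.3900: g = 0.03627, g' = -0.7724 → V/F = 0.4370
  V/F = 0.4370: g = 0.00038, g' = -0.7575 → V/F = 0.4375
Converged at V/F = 0.4375.
Compositions from xᵢ = zᵢ/(1+V/F(Kᵢ−1)), yᵢ = Kᵢxᵢ:
  carbon tetrachloride: x = 0.0565, y = 0.1490
  ethyl acetate: x = 0.2101, y = 0.5510
  o-xylene: x = 0.7334, y = 0.3000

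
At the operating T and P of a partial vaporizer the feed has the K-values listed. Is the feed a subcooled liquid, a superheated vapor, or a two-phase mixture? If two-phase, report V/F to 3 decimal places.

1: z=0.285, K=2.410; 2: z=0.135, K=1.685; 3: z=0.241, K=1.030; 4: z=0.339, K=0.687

ΣzᵢKᵢ = 1.395; Σzᵢ/Kᵢ = 0.926.
Since Σzᵢ/Kᵢ < 1 the mixture is above its dew point — single vapor phase.

superheated vapor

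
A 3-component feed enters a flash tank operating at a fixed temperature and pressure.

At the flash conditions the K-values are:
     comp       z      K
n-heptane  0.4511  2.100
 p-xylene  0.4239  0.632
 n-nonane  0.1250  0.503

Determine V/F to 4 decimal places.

Material balance + equilibrium reduce to Σ zᵢ(Kᵢ−1)/(1+V/F(Kᵢ−1)) = 0.
Check two-phase: ΣzᵢKᵢ = 1.2781 > 1 and Σzᵢ/Kᵢ = 1.1340 > 1, so g(0) = 0.2781 > 0 and g(1) = -0.1340 < 0.
Newton iteration, V/F⁰ = 0.5:
  V/F = 0.5000: g = 0.04630, g' = -0.3681 → V/F = 0.6258
  V/F = 0.6258: g = 0.00107, g' = -0.3534 → V/F = 0.6288
Converged at V/F = 0.6288.

V/F = 0.6288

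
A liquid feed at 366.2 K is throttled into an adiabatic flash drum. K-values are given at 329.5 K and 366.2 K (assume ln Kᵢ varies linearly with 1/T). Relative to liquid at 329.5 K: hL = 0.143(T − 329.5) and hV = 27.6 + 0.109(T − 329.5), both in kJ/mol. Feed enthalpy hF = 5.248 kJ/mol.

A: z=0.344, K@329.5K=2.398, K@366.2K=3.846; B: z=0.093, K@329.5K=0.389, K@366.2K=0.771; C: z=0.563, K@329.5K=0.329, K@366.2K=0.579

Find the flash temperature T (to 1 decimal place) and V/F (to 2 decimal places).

Adiabatic flash: solve Rachford–Rice at each trial T, then check hF = ψ·hV(T) + (1−ψ)·hL(T).
  T = 329.5 K: K = (2.398, 0.389, 0.329), RR gives ψ = 0.050, H_out = 1.380 kJ/mol
  T = 366.2 K: K = (3.846, 0.771, 0.579), RR gives ψ = 0.636, H_out = 21.997 kJ/mol
  T = 347.9 K: K = (3.077, 0.558, 0.443), RR gives ψ = 0.320, H_out = 11.264 kJ/mol
  T = 338.7 K: K = (2.726, 0.468, 0.383), RR gives ψ = 0.189, H_out = 6.465 kJ/mol
  T = 334.1 K: K = (2.559, 0.427, 0.356), RR gives ψ = 0.121, H_out = 3.991 kJ/mol
  T = 336.4 K: K = (2.641, 0.447, 0.369), RR gives ψ = 0.155, H_out = 5.241 kJ/mol
Linear interpolation between T = 336.4 (H_out = 5.241) and T = 338.7 (H_out = 6.465) on hF = 5.248 gives T ≈ 336.4 K, at which ψ = 0.16.

T = 336.4 K, V/F = 0.16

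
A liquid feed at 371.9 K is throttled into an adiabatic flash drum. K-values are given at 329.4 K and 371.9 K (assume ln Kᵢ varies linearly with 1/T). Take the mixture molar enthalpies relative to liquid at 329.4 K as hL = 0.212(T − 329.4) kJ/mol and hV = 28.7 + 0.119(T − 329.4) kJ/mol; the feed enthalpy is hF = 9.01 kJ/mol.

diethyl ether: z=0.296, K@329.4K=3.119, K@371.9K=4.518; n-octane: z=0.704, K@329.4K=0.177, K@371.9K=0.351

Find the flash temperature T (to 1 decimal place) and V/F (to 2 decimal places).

T = 352.5 K, V/F = 0.15

Adiabatic flash: solve Rachford–Rice at each trial T, then check hF = ψ·hV(T) + (1−ψ)·hL(T).
  T = 329.4 K: K = (3.119, 0.177), RR gives ψ = 0.027, H_out = 0.787 kJ/mol
  T = 371.9 K: K = (4.518, 0.351), RR gives ψ = 0.256, H_out = 15.345 kJ/mol
  T = 350.6 K: K = (3.795, 0.254), RR gives ψ = 0.145, H_out = 8.370 kJ/mol
  T = 361.2 K: K = (4.150, 0.300), RR gives ψ = 0.199, H_out = 11.872 kJ/mol
  T = 355.9 K: K = (3.971, 0.277), RR gives ψ = 0.172, H_out = 10.134 kJ/mol
  T = 353.2 K: K = (3.881, 0.265), RR gives ψ = 0.158, H_out = 9.240 kJ/mol
  T = 351.9 K: K = (3.838, 0.260), RR gives ψ = 0.152, H_out = 8.806 kJ/mol
Linear interpolation between T = 351.9 (H_out = 8.806) and T = 353.2 (H_out = 9.240) on hF = 9.01 gives T ≈ 352.5 K, at which ψ = 0.15.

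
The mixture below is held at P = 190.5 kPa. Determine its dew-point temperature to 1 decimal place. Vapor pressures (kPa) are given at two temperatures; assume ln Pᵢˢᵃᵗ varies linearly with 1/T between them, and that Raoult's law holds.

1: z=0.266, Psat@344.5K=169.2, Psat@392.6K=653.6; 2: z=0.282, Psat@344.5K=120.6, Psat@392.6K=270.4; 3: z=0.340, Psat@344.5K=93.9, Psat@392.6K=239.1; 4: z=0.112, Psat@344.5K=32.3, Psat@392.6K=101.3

Dew-point temperature: Σzᵢ·P/Pᵢˢᵃᵗ(T) = 1. Interpolate ln Pᵢˢᵃᵗ = aᵢ + bᵢ/T.
  T = 344.5 K: ΣzᵢP/Pᵢˢᵃᵗ = 2.0953
  T = 392.6 K: ΣzᵢP/Pᵢˢᵃᵗ = 0.7577
  T = 368.6 K: ΣzᵢP/Pᵢˢᵃᵗ = 1.2129
  T = 380.6 K: ΣzᵢP/Pᵢˢᵃᵗ = 0.9508
  T = 374.6 K: ΣzᵢP/Pᵢˢᵃᵗ = 1.0716
  T = 377.6 K: ΣzᵢP/Pᵢˢᵃᵗ = 1.0088
  T = 379.1 K: ΣzᵢP/Pᵢˢᵃᵗ = 0.9793
Interpolating between 377.6 K and 379.1 K gives T ≈ 378.0 K.

T = 378.0 K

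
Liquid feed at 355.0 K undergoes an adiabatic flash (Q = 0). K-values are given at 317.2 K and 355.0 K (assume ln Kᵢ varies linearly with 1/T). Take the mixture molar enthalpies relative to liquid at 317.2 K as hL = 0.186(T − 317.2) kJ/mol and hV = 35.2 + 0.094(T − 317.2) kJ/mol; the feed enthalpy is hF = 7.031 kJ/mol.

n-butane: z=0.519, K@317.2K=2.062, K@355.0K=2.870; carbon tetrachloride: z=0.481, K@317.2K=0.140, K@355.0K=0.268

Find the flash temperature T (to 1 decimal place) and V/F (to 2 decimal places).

T = 320.5 K, V/F = 0.18

Adiabatic flash: solve Rachford–Rice at each trial T, then check hF = ψ·hV(T) + (1−ψ)·hL(T).
  T = 317.2 K: K = (2.062, 0.140), RR gives ψ = 0.151, H_out = 5.300 kJ/mol
  T = 355.0 K: K = (2.870, 0.268), RR gives ψ = 0.452, H_out = 21.363 kJ/mol
  T = 336.1 K: K = (2.455, 0.197), RR gives ψ = 0.316, H_out = 14.091 kJ/mol
  T = 326.6 K: K = (2.255, 0.167), RR gives ψ = 0.240, H_out = 9.975 kJ/mol
  T = 321.9 K: K = (2.158, 0.153), RR gives ψ = 0.197, H_out = 7.733 kJ/mol
  T = 319.5 K: K = (2.109, 0.146), RR gives ψ = 0.174, H_out = 6.518 kJ/mol
Linear interpolation between T = 319.5 (H_out = 6.518) and T = 321.9 (H_out = 7.733) on hF = 7.031 gives T ≈ 320.5 K, at which ψ = 0.18.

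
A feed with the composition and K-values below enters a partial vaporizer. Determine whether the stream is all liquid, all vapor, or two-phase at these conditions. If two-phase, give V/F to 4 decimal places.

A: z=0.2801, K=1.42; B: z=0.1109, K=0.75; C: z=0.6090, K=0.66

all liquid

ΣzᵢKᵢ = 0.8829; Σzᵢ/Kᵢ = 1.2678.
Since ΣzᵢKᵢ < 1 the mixture is below its bubble point — single liquid phase.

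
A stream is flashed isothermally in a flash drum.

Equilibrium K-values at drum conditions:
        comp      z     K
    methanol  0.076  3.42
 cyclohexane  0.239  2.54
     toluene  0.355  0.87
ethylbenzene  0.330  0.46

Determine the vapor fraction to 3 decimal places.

Let ψ = V/F and solve Σ zᵢ(Kᵢ−1)/(1+ψ(Kᵢ−1)) = 0.
Check two-phase: ΣzᵢKᵢ = 1.328 > 1 and Σzᵢ/Kᵢ = 1.242 > 1, so g(0) = 0.328 > 0 and g(1) = -0.242 < 0.
Iterate (Newton) starting at ψ = 0.5:
  ψ = 0.500: g = -0.0023, g' = -0.459 → ψ = 0.495
Converged at ψ = 0.495.

ψ = 0.495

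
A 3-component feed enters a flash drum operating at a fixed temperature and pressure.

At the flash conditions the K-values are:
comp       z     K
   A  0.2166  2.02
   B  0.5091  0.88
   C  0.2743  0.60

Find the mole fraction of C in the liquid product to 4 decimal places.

x_C = 0.2992

Let ψ = V/F and solve Σ zᵢ(Kᵢ−1)/(1+ψ(Kᵢ−1)) = 0.
Check two-phase: ΣzᵢKᵢ = 1.0501 > 1 and Σzᵢ/Kᵢ = 1.1429 > 1, so g(0) = 0.0501 > 0 and g(1) = -0.1429 < 0.
Iterate (Newton) starting at ψ = 0.5:
  ψ = 0.5000: g = -0.05583, g' = -0.1757 → ψ = 0.1823
  ψ = 0.1823: g = 0.00549, g' = -0.2190 → ψ = 0.2073
  ψ = 0.2073: g = 0.00007, g' = -0.2134 → ψ = 0.2077
Converged at ψ = 0.2077.
Compositions from xᵢ = zᵢ/(1+ψ(Kᵢ−1)), yᵢ = Kᵢxᵢ:
  A: x = 0.1787, y = 0.3611
  B: x = 0.5221, y = 0.4595
  C: x = 0.2992, y = 0.1795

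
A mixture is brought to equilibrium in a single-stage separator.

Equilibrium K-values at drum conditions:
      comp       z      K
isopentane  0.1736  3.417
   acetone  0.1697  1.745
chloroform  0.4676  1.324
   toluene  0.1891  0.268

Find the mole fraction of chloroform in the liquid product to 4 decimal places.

Rachford–Rice: g(ψ) = Σ zᵢ(Kᵢ−1)/(1+ψ(Kᵢ−1)) = 0.
g(0) = ΣzᵢKᵢ − 1 = 0.5591 and g(1) = 1 − Σzᵢ/Kᵢ = -0.2068, so a root lies in (0, 1).
Newton iteration, ψ⁰ = 0.5:
  ψ = 0.5000: g = 0.19415, g' = -0.5464 → ψ = 0.8554
  ψ = 0.8554: g = -0.03760, g' = -0.8979 → ψ = 0.8135
  ψ = 0.8135: g = -0.00210, g' = -0.8017 → ψ = 0.8109
Converged at ψ = 0.8109.
Compositions from xᵢ = zᵢ/(1+ψ(Kᵢ−1)), yᵢ = Kᵢxᵢ:
  isopentane: x = 0.0587, y = 0.2004
  acetone: x = 0.1058, y = 0.1846
  chloroform: x = 0.3703, y = 0.4903
  toluene: x = 0.4652, y = 0.1247

x_chloroform = 0.3703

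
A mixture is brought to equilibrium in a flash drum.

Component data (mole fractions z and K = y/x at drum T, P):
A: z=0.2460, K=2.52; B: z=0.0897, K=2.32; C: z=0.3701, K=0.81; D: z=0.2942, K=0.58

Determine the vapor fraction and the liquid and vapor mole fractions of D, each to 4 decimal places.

Newton–Raphson from ψ = 0.37:
  ψ = 0.3700: g = 0.09694, g' = -0.3916 → ψ = 0.6176
  ψ = 0.6176: g = 0.01160, g' = -0.3104 → ψ = 0.6549
  ψ = 0.6549: g = 0.00013, g' = -0.3039 → ψ = 0.6553
Converged at ψ = 0.6553.
Compositions from xᵢ = zᵢ/(1+ψ(Kᵢ−1)), yᵢ = Kᵢxᵢ:
  A: x = 0.1232, y = 0.3106
  B: x = 0.0481, y = 0.1116
  C: x = 0.4227, y = 0.3424
  D: x = 0.4059, y = 0.2354

ψ = 0.6553, x_D = 0.4059, y_D = 0.2354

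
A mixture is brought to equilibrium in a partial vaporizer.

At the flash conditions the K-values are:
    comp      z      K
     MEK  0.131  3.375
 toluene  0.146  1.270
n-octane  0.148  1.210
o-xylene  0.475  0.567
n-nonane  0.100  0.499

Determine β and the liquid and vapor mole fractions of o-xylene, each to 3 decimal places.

β = 0.195, x_o-xylene = 0.519, y_o-xylene = 0.294

Newton–Raphson from β = 0.44:
  β = 0.440: g = -0.1025, g' = -0.368 → β = 0.161
  β = 0.161: g = 0.0172, g' = -0.535 → β = 0.193
  β = 0.193: g = 0.0006, g' = -0.499 → β = 0.195
Converged at β = 0.195.
Compositions from xᵢ = zᵢ/(1+β(Kᵢ−1)), yᵢ = Kᵢxᵢ:
  MEK: x = 0.090, y = 0.302
  toluene: x = 0.139, y = 0.176
  n-octane: x = 0.142, y = 0.172
  o-xylene: x = 0.519, y = 0.294
  n-nonane: x = 0.111, y = 0.055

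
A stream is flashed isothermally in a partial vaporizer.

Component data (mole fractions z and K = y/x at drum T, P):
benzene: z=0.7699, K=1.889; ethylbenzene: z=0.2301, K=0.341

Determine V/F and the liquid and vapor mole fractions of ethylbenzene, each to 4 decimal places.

V/F = 0.9095, x_ethylbenzene = 0.5743, y_ethylbenzene = 0.1958

Material balance + equilibrium reduce to Σ zᵢ(Kᵢ−1)/(1+V/F(Kᵢ−1)) = 0.
g(0) = ΣzᵢKᵢ − 1 = 0.5328 and g(1) = 1 − Σzᵢ/Kᵢ = -0.0824, so a root lies in (0, 1).
Binary case is linear: z₁(K₁−1)(1+V/F(K₂−1)) + z₂(K₂−1)(1+V/F(K₁−1)) = 0
⇒ V/F = [z₁(K₁−1)+z₂(K₂−1)] / [−(K₁−1)(K₂−1)] = 0.53281/0.58585 = 0.9095
Compositions from xᵢ = zᵢ/(1+V/F(Kᵢ−1)), yᵢ = Kᵢxᵢ:
  benzene: x = 0.4257, y = 0.8042
  ethylbenzene: x = 0.5743, y = 0.1958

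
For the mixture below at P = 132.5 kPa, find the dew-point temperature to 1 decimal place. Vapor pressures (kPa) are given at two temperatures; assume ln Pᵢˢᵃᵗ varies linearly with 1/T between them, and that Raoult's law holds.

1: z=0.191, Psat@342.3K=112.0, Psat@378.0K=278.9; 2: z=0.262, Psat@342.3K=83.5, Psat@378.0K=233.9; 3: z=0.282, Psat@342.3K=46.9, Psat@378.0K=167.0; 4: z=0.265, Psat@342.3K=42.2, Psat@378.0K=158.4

Dew-point temperature: Σzᵢ·P/Pᵢˢᵃᵗ(T) = 1. Interpolate ln Pᵢˢᵃᵗ = aᵢ + bᵢ/T.
  T = 342.3 K: ΣzᵢP/Pᵢˢᵃᵗ = 2.2705
  T = 378.0 K: ΣzᵢP/Pᵢˢᵃᵗ = 0.6846
  T = 360.1 K: ΣzᵢP/Pᵢˢᵃᵗ = 1.2089
  T = 369.1 K: ΣzᵢP/Pᵢˢᵃᵗ = 0.9014
  T = 364.6 K: ΣzᵢP/Pᵢˢᵃᵗ = 1.0418
  T = 366.9 K: ΣzᵢP/Pᵢˢᵃᵗ = 0.9671
Interpolating between 364.6 K and 366.9 K gives T ≈ 365.9 K.

T = 365.9 K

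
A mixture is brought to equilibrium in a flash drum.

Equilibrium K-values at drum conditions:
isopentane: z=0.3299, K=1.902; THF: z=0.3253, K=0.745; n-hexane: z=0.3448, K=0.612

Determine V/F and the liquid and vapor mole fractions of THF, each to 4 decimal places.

V/F = 0.2729, x_THF = 0.3496, y_THF = 0.2605

Rachford–Rice: g(V/F) = Σ zᵢ(Kᵢ−1)/(1+V/F(Kᵢ−1)) = 0.
g(0) = ΣzᵢKᵢ − 1 = 0.0808 and g(1) = 1 − Σzᵢ/Kᵢ = -0.1735, so a root lies in (0, 1).
Newton iteration, V/F⁰ = 0.6:
  V/F = 0.6000: g = -0.07924, g' = -0.2307 → V/F = 0.2565
  V/F = 0.2565: g = 0.00433, g' = -0.2653 → V/F = 0.2728
  V/F = 0.2728: g = 0.00003, g' = -0.2622 → V/F = 0.2729
Converged at V/F = 0.2729.
Compositions from xᵢ = zᵢ/(1+V/F(Kᵢ−1)), yᵢ = Kᵢxᵢ:
  isopentane: x = 0.2647, y = 0.5035
  THF: x = 0.3496, y = 0.2605
  n-hexane: x = 0.3856, y = 0.2360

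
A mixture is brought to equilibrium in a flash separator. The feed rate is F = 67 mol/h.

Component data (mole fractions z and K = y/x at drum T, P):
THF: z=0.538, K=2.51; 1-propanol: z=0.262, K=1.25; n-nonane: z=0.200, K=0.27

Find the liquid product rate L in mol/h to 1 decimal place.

Material balance + equilibrium reduce to Σ zᵢ(Kᵢ−1)/(1+β(Kᵢ−1)) = 0.
g(0) = ΣzᵢKᵢ − 1 = 0.732 and g(1) = 1 − Σzᵢ/Kᵢ = -0.165, so a root lies in (0, 1).
Newton–Raphson from β = 0.64:
  β = 0.640: g = 0.1956, g' = -0.705 → β = 0.917
  β = 0.917: g = -0.0482, g' = -1.204 → β = 0.877
  β = 0.877: g = -0.0030, g' = -1.063 → β = 0.875
Converged at β = 0.875.
Then V = β·F = 0.8746·67 = 58.6 mol/h and L = F − V = 8.4 mol/h.

L = 8.4 mol/h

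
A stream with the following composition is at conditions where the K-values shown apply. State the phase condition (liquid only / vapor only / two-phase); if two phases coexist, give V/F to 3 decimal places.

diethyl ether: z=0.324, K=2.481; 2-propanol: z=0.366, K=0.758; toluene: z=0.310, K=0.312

ΣzᵢKᵢ = 1.178; Σzᵢ/Kᵢ = 1.607.
Both exceed 1, so a two-phase solution exists.
Rachford–Rice: g(ψ) = Σ zᵢ(Kᵢ−1)/(1+ψ(Kᵢ−1)) = 0.
Newton iteration, ψ⁰ = 0.43:
  ψ = 0.430: g = -0.1086, g' = -0.588 → ψ = 0.245
  ψ = 0.245: g = 0.0012, g' = -0.619 → ψ = 0.247
Converged at ψ = 0.247.

two-phase, V/F = 0.247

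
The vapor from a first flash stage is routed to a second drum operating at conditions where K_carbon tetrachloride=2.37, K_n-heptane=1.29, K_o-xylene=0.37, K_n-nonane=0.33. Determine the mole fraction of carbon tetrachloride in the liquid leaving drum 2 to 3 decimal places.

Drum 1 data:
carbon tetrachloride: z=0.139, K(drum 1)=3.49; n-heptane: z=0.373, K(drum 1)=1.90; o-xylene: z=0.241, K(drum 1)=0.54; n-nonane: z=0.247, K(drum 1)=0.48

x_carbon tetrachloride (drum 2) = 0.130

Drum 1:
Rachford–Rice: g(ψ₁) = Σ zᵢ(Kᵢ−1)/(1+ψ₁(Kᵢ−1)) = 0.
g(0) = ΣzᵢKᵢ − 1 = 0.443 and g(1) = 1 − Σzᵢ/Kᵢ = -0.197, so a root lies in (0, 1).
Newton–Raphson from ψ₁ = 0.5:
  ψ₁ = 0.500: g = 0.0681, g' = -0.523 → ψ₁ = 0.630
  ψ₁ = 0.630: g = 0.0017, g' = -0.502 → ψ₁ = 0.634
Converged at ψ₁ = 0.634.
Drum-1 compositions:
  carbon tetrachloride: x = 0.054, y = 0.188
  n-heptane: x = 0.238, y = 0.451
  o-xylene: x = 0.340, y = 0.184
  n-nonane: x = 0.368, y = 0.177
Drum-2 feed = drum-1 vapor: z₂ = (0.1882, 0.4513, 0.1837, 0.1768).
Drum 2:
Rachford–Rice: g(ψ₂) = Σ zᵢ(Kᵢ−1)/(1+ψ₂(Kᵢ−1)) = 0.
Feasibility: ΣzᵢKᵢ = 1.154, Σzᵢ/Kᵢ = 1.462 — both > 1, two phases present.
Iterate (Newton) starting at ψ₂ = 0.52:
  ψ₂ = 0.520: g = -0.0896, g' = -0.497 → ψ₂ = 0.340
  ψ₂ = 0.340: g = -0.0056, g' = -0.447 → ψ₂ = 0.327
Converged at ψ₂ = 0.327.
  carbon tetrachloride: x = 0.130, y = 0.308
  n-heptane: x = 0.412, y = 0.532
  o-xylene: x = 0.231, y = 0.086
  n-nonane: x = 0.226, y = 0.075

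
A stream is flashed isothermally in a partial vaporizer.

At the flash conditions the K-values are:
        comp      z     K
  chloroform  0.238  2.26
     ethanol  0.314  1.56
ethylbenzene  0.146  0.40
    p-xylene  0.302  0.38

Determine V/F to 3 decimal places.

Material balance + equilibrium reduce to Σ zᵢ(Kᵢ−1)/(1+V/F(Kᵢ−1)) = 0.
Feasibility: ΣzᵢKᵢ = 1.201, Σzᵢ/Kᵢ = 1.466 — both > 1, two phases present.
Newton iteration, V/F⁰ = 0.33:
  V/F = 0.330: g = 0.0156, g' = -0.524 → V/F = 0.360
Converged at V/F = 0.360.

V/F = 0.360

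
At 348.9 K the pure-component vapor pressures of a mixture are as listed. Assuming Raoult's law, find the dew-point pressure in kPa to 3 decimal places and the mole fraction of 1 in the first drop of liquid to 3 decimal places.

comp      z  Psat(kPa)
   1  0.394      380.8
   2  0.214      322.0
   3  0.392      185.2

At the dew point ψ → 1, so Σzᵢ/Kᵢ = 1 with Kᵢ = Pᵢˢᵃᵗ/P ⇒ 1/P = Σzᵢ/Pᵢˢᵃᵗ.
1/P = 0.394/380.8 + 0.214/322.0 + 0.392/185.2 = 0.003816 ⇒ P = 262.062 kPa
xᵢ = zᵢP/Pᵢˢᵃᵗ ⇒ x_1 = 0.394·262.062/380.8 = 0.271

Pdew = 262.062 kPa, x_1 = 0.271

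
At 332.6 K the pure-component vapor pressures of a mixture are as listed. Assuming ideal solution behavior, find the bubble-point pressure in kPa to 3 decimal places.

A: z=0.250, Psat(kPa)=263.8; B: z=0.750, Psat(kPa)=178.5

At the bubble point ψ → 0, so ΣzᵢKᵢ = 1 with Kᵢ = Pᵢˢᵃᵗ/P ⇒ P = ΣzᵢPᵢˢᵃᵗ.
P = 0.250·263.8 + 0.750·178.5 = 199.825 kPa

Pbub = 199.825 kPa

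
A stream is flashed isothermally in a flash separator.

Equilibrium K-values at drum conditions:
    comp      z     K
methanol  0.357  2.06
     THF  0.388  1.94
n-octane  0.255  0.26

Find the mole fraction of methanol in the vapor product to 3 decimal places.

y_methanol = 0.410

Iterate (Newton) starting at β = 0.39:
  β = 0.390: g = 0.2694, g' = -0.660 → β = 0.798
  β = 0.798: g = -0.0474, g' = -1.062 → β = 0.753
  β = 0.753: g = -0.0025, g' = -0.955 → β = 0.751
Converged at β = 0.751.
Compositions from xᵢ = zᵢ/(1+β(Kᵢ−1)), yᵢ = Kᵢxᵢ:
  methanol: x = 0.199, y = 0.410
  THF: x = 0.227, y = 0.441
  n-octane: x = 0.574, y = 0.149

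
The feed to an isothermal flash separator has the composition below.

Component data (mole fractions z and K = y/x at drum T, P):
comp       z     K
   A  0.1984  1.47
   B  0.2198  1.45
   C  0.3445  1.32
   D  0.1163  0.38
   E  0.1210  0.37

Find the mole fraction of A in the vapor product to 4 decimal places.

y_A = 0.2260

Rachford–Rice: g(ψ) = Σ zᵢ(Kᵢ−1)/(1+ψ(Kᵢ−1)) = 0.
Check two-phase: ΣzᵢKᵢ = 1.1541 > 1 and Σzᵢ/Kᵢ = 1.1806 > 1, so g(0) = 0.1541 > 0 and g(1) = -0.1806 < 0.
Newton–Raphson from ψ = 0.4:
  ψ = 0.4000: g = 0.06225, g' = -0.2556 → ψ = 0.6435
  ψ = 0.6435: g = -0.00847, g' = -0.3365 → ψ = 0.6183
  ψ = 0.6183: g = -0.00015, g' = -0.3246 → ψ = 0.6179
Converged at ψ = 0.6179.
Compositions from xᵢ = zᵢ/(1+ψ(Kᵢ−1)), yᵢ = Kᵢxᵢ:
  A: x = 0.1538, y = 0.2260
  B: x = 0.1720, y = 0.2494
  C: x = 0.2876, y = 0.3797
  D: x = 0.1885, y = 0.0716
  E: x = 0.1981, y = 0.0733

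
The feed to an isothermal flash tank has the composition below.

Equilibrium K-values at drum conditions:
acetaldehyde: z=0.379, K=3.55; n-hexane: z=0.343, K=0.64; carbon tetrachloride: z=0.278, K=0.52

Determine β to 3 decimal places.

Rachford–Rice: g(β) = Σ zᵢ(Kᵢ−1)/(1+β(Kᵢ−1)) = 0.
Feasibility: ΣzᵢKᵢ = 1.710, Σzᵢ/Kᵢ = 1.177 — both > 1, two phases present.
Newton–Raphson from β = 0.36:
  β = 0.360: g = 0.2007, g' = -0.822 → β = 0.604
  β = 0.604: g = 0.0347, g' = -0.581 → β = 0.664
  β = 0.664: g = 0.0008, g' = -0.555 → β = 0.665
Converged at β = 0.665.

β = 0.665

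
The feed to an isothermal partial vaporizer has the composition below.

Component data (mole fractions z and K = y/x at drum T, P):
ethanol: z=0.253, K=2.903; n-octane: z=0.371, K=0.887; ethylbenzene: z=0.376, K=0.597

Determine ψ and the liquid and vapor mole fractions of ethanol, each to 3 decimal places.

ψ = 0.537, x_ethanol = 0.125, y_ethanol = 0.363

Newton–Raphson from ψ = 0.32:
  ψ = 0.320: g = 0.0818, g' = -0.440 → ψ = 0.506
  ψ = 0.506: g = 0.0104, g' = -0.339 → ψ = 0.537
Converged at ψ = 0.537.
Compositions from xᵢ = zᵢ/(1+ψ(Kᵢ−1)), yᵢ = Kᵢxᵢ:
  ethanol: x = 0.125, y = 0.363
  n-octane: x = 0.395, y = 0.350
  ethylbenzene: x = 0.480, y = 0.287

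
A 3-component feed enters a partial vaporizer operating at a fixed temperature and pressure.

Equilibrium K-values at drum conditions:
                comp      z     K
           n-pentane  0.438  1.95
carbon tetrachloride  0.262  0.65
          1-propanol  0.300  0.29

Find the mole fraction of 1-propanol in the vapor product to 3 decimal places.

y_1-propanol = 0.102

Let ψ = V/F and solve Σ zᵢ(Kᵢ−1)/(1+ψ(Kᵢ−1)) = 0.
Feasibility: ΣzᵢKᵢ = 1.111, Σzᵢ/Kᵢ = 1.662 — both > 1, two phases present.
Iterate (Newton) starting at ψ = 0.5:
  ψ = 0.500: g = -0.1593, g' = -0.592 → ψ = 0.231
  ψ = 0.231: g = -0.0134, g' = -0.520 → ψ = 0.205
Converged at ψ = 0.205.
Compositions from xᵢ = zᵢ/(1+ψ(Kᵢ−1)), yᵢ = Kᵢxᵢ:
  n-pentane: x = 0.366, y = 0.715
  carbon tetrachloride: x = 0.282, y = 0.183
  1-propanol: x = 0.351, y = 0.102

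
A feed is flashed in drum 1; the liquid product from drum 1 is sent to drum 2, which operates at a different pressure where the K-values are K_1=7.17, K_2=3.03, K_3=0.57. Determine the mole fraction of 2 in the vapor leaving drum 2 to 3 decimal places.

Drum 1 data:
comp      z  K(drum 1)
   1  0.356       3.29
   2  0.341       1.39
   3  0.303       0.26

Drum 1:
Newton iteration, ψ₁⁰ = 0.6:
  ψ₁ = 0.600: g = 0.0479, g' = -0.902 → ψ₁ = 0.653
  ψ₁ = 0.653: g = -0.0013, g' = -0.954 → ψ₁ = 0.652
Converged at ψ₁ = 0.652.
Drum-1 compositions:
  1: x = 0.143, y = 0.470
  2: x = 0.272, y = 0.378
  3: x = 0.585, y = 0.152
Drum-2 feed = drum-1 liquid: z₂ = (0.1428, 0.2719, 0.5853).
Drum 2:
Material balance + equilibrium reduce to Σ zᵢ(Kᵢ−1)/(1+ψ₂(Kᵢ−1)) = 0.
g(0) = ΣzᵢKᵢ − 1 = 1.182 and g(1) = 1 − Σzᵢ/Kᵢ = -0.136, so a root lies in (0, 1).
Newton–Raphson from ψ₂ = 0.5:
  ψ₂ = 0.500: g = 0.1690, g' = -0.777 → ψ₂ = 0.717
  ψ₂ = 0.717: g = 0.0231, g' = -0.597 → ψ₂ = 0.756
  ψ₂ = 0.756: g = 0.0003, g' = -0.581 → ψ₂ = 0.757
Converged at ψ₂ = 0.757.
  1: x = 0.025, y = 0.181
  2: x = 0.107, y = 0.325
  3: x = 0.868, y = 0.495

y_2 (drum 2) = 0.325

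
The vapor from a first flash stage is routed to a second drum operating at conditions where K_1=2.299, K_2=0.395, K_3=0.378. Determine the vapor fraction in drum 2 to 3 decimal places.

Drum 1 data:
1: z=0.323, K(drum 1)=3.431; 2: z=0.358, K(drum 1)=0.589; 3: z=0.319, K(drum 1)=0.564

Drum 1:
Material balance + equilibrium reduce to Σ zᵢ(Kᵢ−1)/(1+ψ₁(Kᵢ−1)) = 0.
g(0) = ΣzᵢKᵢ − 1 = 0.499 and g(1) = 1 − Σzᵢ/Kᵢ = -0.268, so a root lies in (0, 1).
Newton–Raphson from ψ₁ = 0.64:
  ψ₁ = 0.640: g = -0.0853, g' = -0.520 → ψ₁ = 0.476
  ψ₁ = 0.476: g = 0.0056, g' = -0.600 → ψ₁ = 0.485
Converged at ψ₁ = 0.485.
Drum-1 compositions:
  1: x = 0.148, y = 0.508
  2: x = 0.447, y = 0.263
  3: x = 0.405, y = 0.228
Drum-2 feed = drum-1 vapor: z₂ = (0.5084, 0.2634, 0.2282).
Drum 2:
Rachford–Rice: g(ψ₂) = Σ zᵢ(Kᵢ−1)/(1+ψ₂(Kᵢ−1)) = 0.
g(0) = ΣzᵢKᵢ − 1 = 0.359 and g(1) = 1 − Σzᵢ/Kᵢ = -0.492, so a root lies in (0, 1).
Newton iteration, ψ₂⁰ = 0.5:
  ψ₂ = 0.500: g = -0.0341, g' = -0.699 → ψ₂ = 0.451
Converged at ψ₂ = 0.451.
  1: x = 0.321, y = 0.737
  2: x = 0.362, y = 0.143
  3: x = 0.317, y = 0.120

V/F (drum 2) = 0.451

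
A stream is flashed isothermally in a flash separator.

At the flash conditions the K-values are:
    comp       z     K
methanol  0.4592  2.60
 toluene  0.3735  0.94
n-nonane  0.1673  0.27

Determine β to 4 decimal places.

β = 0.8069

Let β = V/F and solve Σ zᵢ(Kᵢ−1)/(1+β(Kᵢ−1)) = 0.
Check two-phase: ΣzᵢKᵢ = 1.5902 > 1 and Σzᵢ/Kᵢ = 1.1936 > 1, so g(0) = 0.5902 > 0 and g(1) = -0.1936 < 0.
Iterate (Newton) starting at β = 0.49:
  β = 0.4900: g = 0.19861, g' = -0.5869 → β = 0.8284
  β = 0.8284: g = -0.01661, g' = -0.7895 → β = 0.8074
  β = 0.8074: g = -0.00038, g' = -0.7540 → β = 0.8069
Converged at β = 0.8069.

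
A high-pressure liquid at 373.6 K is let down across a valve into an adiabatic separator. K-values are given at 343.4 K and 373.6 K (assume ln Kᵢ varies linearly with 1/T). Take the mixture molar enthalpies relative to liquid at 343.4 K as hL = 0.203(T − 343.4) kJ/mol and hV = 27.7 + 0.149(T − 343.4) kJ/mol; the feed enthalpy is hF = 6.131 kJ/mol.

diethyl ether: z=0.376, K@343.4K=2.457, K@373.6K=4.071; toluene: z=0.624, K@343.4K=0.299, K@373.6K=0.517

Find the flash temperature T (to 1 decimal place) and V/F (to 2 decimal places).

T = 348.2 K, V/F = 0.19

Adiabatic flash: solve Rachford–Rice at each trial T, then check hF = ψ·hV(T) + (1−ψ)·hL(T).
  T = 343.4 K: K = (2.457, 0.299), RR gives ψ = 0.108, H_out = 2.994 kJ/mol
  T = 373.6 K: K = (4.071, 0.517), RR gives ψ = 0.575, H_out = 21.128 kJ/mol
  T = 358.5 K: K = (3.196, 0.398), RR gives ψ = 0.340, H_out = 12.212 kJ/mol
  T = 350.9 K: K = (2.808, 0.346), RR gives ψ = 0.229, H_out = 7.784 kJ/mol
  T = 347.1 K: K = (2.626, 0.321), RR gives ψ = 0.170, H_out = 5.436 kJ/mol
  T = 349.0 K: K = (2.716, 0.333), RR gives ψ = 0.200, H_out = 6.626 kJ/mol
Linear interpolation between T = 347.1 (H_out = 5.436) and T = 349.0 (H_out = 6.626) on hF = 6.131 gives T ≈ 348.2 K, at which ψ = 0.19.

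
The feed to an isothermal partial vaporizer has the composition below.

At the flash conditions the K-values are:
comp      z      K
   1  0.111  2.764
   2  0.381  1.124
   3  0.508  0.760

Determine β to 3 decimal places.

β = 0.574

Let β = V/F and solve Σ zᵢ(Kᵢ−1)/(1+β(Kᵢ−1)) = 0.
g(0) = ΣzᵢKᵢ − 1 = 0.121 and g(1) = 1 − Σzᵢ/Kᵢ = -0.048, so a root lies in (0, 1).
Iterate (Newton) starting at β = 0.62:
  β = 0.620: g = -0.0058, g' = -0.124 → β = 0.573
  β = 0.573: g = 0.0001, g' = -0.130 → β = 0.574
Converged at β = 0.574.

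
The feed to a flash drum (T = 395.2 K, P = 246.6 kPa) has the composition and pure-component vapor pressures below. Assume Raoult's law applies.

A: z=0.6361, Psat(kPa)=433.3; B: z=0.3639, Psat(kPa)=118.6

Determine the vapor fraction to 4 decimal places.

ψ = 0.7448

Raoult's law: Kᵢ = Pᵢˢᵃᵗ/P = Pᵢˢᵃᵗ/246.6.
  K_A = 433.3/246.6 = 1.757097, K_B = 118.6/246.6 = 0.480941
Rachford–Rice: g(ψ) = Σ zᵢ(Kᵢ−1)/(1+ψ(Kᵢ−1)) = 0.
Check two-phase: ΣzᵢKᵢ = 1.2927 > 1 and Σzᵢ/Kᵢ = 1.1187 > 1, so g(0) = 0.2927 > 0 and g(1) = -0.1187 < 0.
Newton–Raphson from ψ = 0.68:
  ψ = 0.6800: g = 0.02599, g' = -0.3931 → ψ = 0.7461
  ψ = 0.7461: g = -0.00053, g' = -0.4100 → ψ = 0.7448
Converged at ψ = 0.7448.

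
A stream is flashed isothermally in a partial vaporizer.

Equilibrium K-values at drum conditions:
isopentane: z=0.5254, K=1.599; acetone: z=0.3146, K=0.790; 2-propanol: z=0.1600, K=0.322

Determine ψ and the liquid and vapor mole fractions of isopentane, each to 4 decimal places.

Let ψ = V/F and solve Σ zᵢ(Kᵢ−1)/(1+ψ(Kᵢ−1)) = 0.
Feasibility: ΣzᵢKᵢ = 1.1402, Σzᵢ/Kᵢ = 1.2237 — both > 1, two phases present.
Iterate (Newton) starting at ψ = 0.47:
  ψ = 0.4700: g = 0.01306, g' = -0.2903 → ψ = 0.5150
  ψ = 0.5150: g = -0.00024, g' = -0.3012 → ψ = 0.5142
Converged at ψ = 0.5142.
Compositions from xᵢ = zᵢ/(1+ψ(Kᵢ−1)), yᵢ = Kᵢxᵢ:
  isopentane: x = 0.4017, y = 0.6423
  acetone: x = 0.3527, y = 0.2786
  2-propanol: x = 0.2456, y = 0.0791

ψ = 0.5142, x_isopentane = 0.4017, y_isopentane = 0.6423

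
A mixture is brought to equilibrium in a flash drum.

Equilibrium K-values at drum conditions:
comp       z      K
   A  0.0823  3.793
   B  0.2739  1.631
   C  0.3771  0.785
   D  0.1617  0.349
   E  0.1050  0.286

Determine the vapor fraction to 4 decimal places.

ψ = 0.2147

Rachford–Rice: g(ψ) = Σ zᵢ(Kᵢ−1)/(1+ψ(Kᵢ−1)) = 0.
g(0) = ΣzᵢKᵢ − 1 = 0.1414 and g(1) = 1 − Σzᵢ/Kᵢ = -0.5005, so a root lies in (0, 1).
Iterate (Newton) starting at ψ = 0.42:
  ψ = 0.4200: g = -0.09868, g' = -0.4642 → ψ = 0.2074
  ψ = 0.2074: g = 0.00382, g' = -0.5271 → ψ = 0.2146
  ψ = 0.2146: g = 0.00002, g' = -0.5219 → ψ = 0.2147
Converged at ψ = 0.2147.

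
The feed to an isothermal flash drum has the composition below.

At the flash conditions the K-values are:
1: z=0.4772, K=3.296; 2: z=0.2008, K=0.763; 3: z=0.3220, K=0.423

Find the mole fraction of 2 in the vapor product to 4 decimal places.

Newton iteration, β⁰ = 0.34:
  β = 0.3400: g = 0.33241, g' = -0.9727 → β = 0.6818
  β = 0.6818: g = 0.06407, g' = -0.6896 → β = 0.7747
Converged at β = 0.7747.
Compositions from xᵢ = zᵢ/(1+β(Kᵢ−1)), yᵢ = Kᵢxᵢ:
  1: x = 0.1717, y = 0.5660
  2: x = 0.2460, y = 0.1877
  3: x = 0.5823, y = 0.2463

y_2 = 0.1877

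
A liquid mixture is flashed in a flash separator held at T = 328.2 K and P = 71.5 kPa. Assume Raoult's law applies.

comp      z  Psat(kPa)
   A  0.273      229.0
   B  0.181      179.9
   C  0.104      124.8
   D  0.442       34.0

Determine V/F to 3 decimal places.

V/F = 0.786

Raoult's law: Kᵢ = Pᵢˢᵃᵗ/P = Pᵢˢᵃᵗ/71.5.
  K_A = 229.0/71.5 = 3.20280, K_B = 179.9/71.5 = 2.51608, K_C = 124.8/71.5 = 1.74545, K_D = 34.0/71.5 = 0.47552
Rachford–Rice: g(V/F) = Σ zᵢ(Kᵢ−1)/(1+V/F(Kᵢ−1)) = 0.
g(0) = ΣzᵢKᵢ − 1 = 0.721 and g(1) = 1 − Σzᵢ/Kᵢ = -0.146, so a root lies in (0, 1).
Newton–Raphson from V/F = 0.49:
  V/F = 0.490: g = 0.1914, g' = -0.695 → V/F = 0.766
  V/F = 0.766: g = 0.0128, g' = -0.636 → V/F = 0.786
Converged at V/F = 0.786.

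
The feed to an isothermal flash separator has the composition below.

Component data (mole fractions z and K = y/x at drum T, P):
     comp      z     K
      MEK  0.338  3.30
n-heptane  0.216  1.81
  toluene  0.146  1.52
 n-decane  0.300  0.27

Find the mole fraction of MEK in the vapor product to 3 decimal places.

Let ψ = V/F and solve Σ zᵢ(Kᵢ−1)/(1+ψ(Kᵢ−1)) = 0.
Check two-phase: ΣzᵢKᵢ = 1.809 > 1 and Σzᵢ/Kᵢ = 1.429 > 1, so g(0) = 0.809 > 0 and g(1) = -0.429 < 0.
Newton–Raphson from ψ = 0.47:
  ψ = 0.470: g = 0.2279, g' = -0.883 → ψ = 0.728
  ψ = 0.728: g = -0.0116, g' = -1.055 → ψ = 0.717
Converged at ψ = 0.717.
Compositions from xᵢ = zᵢ/(1+ψ(Kᵢ−1)), yᵢ = Kᵢxᵢ:
  MEK: x = 0.128, y = 0.421
  n-heptane: x = 0.137, y = 0.247
  toluene: x = 0.106, y = 0.162
  n-decane: x = 0.629, y = 0.170

y_MEK = 0.421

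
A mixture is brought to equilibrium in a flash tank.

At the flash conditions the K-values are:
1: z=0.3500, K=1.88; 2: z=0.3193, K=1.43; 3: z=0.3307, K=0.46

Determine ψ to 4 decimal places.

ψ = 0.7231

Material balance + equilibrium reduce to Σ zᵢ(Kᵢ−1)/(1+ψ(Kᵢ−1)) = 0.
Feasibility: ΣzᵢKᵢ = 1.2667, Σzᵢ/Kᵢ = 1.1284 — both > 1, two phases present.
Newton–Raphson from ψ = 0.61:
  ψ = 0.6100: g = 0.04289, g' = -0.3662 → ψ = 0.7271
  ψ = 0.7271: g = -0.00160, g' = -0.3965 → ψ = 0.7231
Converged at ψ = 0.7231.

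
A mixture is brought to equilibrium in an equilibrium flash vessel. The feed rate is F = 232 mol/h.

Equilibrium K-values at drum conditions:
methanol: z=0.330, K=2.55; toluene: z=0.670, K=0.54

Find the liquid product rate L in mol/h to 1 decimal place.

Material balance + equilibrium reduce to Σ zᵢ(Kᵢ−1)/(1+ψ(Kᵢ−1)) = 0.
Feasibility: ΣzᵢKᵢ = 1.203, Σzᵢ/Kᵢ = 1.370 — both > 1, two phases present.
Newton iteration, ψ⁰ = 0.5:
  ψ = 0.500: g = -0.1121, g' = -0.491 → ψ = 0.272
  ψ = 0.272: g = 0.0078, g' = -0.578 → ψ = 0.285
Converged at ψ = 0.285.
Then V = ψ·F = 0.2851·232 = 66.2 mol/h and L = F − V = 165.8 mol/h.

L = 165.8 mol/h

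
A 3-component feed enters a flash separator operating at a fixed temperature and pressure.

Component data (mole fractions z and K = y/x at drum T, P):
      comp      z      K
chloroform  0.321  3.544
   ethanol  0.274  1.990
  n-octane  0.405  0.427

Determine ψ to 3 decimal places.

Let ψ = V/F and solve Σ zᵢ(Kᵢ−1)/(1+ψ(Kᵢ−1)) = 0.
Feasibility: ΣzᵢKᵢ = 1.856, Σzᵢ/Kᵢ = 1.177 — both > 1, two phases present.
Newton iteration, ψ⁰ = 0.37:
  ψ = 0.370: g = 0.3247, g' = -0.909 → ψ = 0.727
  ψ = 0.727: g = 0.0465, g' = -0.737 → ψ = 0.790
  ψ = 0.790: g = -0.0006, g' = -0.758 → ψ = 0.789
Converged at ψ = 0.789.

ψ = 0.789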